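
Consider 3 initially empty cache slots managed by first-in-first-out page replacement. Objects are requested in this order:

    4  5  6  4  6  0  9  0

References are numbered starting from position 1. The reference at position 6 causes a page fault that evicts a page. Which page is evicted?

pos 1: 4: fault, frames (4)
pos 2: 5: fault, frames (4 5)
pos 3: 6: fault, frames (4 5 6)
pos 4: 4: hit
pos 5: 6: hit
pos 6: 0: fault, evict 4, frames (5 6 0)
At position 6, page 4 is evicted.

4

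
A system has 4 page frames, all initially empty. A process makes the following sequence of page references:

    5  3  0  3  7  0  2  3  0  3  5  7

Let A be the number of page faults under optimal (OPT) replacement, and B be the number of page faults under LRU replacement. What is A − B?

-1

Under OPT: F F F . F . F . . . . F → 6 faults.
Under LRU: F F F . F . F . . . F F → 7 faults.
A − B = 6 − 7 = -1.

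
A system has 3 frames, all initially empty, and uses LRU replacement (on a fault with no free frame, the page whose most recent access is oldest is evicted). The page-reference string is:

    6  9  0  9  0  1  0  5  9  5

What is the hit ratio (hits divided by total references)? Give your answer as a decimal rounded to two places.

0.40

6: fault, frames {6}
9: fault, frames {6,9}
0: fault, frames {6,9,0}
9: hit
0: hit
1: fault, evict 6, frames {9,0,1}
0: hit
5: fault, evict 9, frames {1,0,5}
9: fault, evict 1, frames {0,5,9}
5: hit
Hits: 4 of 10 references → 4/10 = 0.4000.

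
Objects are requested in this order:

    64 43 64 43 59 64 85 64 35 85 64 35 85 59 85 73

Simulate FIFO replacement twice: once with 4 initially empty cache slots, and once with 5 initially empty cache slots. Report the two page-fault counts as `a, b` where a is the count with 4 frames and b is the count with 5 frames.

4 frames: F F . . F . F . F . F . . . . F → 7 faults.
5 frames: F F . . F . F . F . . . . . . F → 6 faults.
6 < 7: adding a frame reduced faults, as is typical.

7, 6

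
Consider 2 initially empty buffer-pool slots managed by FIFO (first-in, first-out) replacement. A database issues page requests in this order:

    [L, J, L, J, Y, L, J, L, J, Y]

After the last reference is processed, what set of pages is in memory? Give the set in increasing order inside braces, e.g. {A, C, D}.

{J, Y}

L: miss, frames {L}
J: miss, frames {L,J}
L: hit
J: hit
Y: miss, evict L, frames {J,Y}
L: miss, evict J, frames {Y,L}
J: miss, evict Y, frames {L,J}
L: hit
J: hit
Y: miss, evict L, frames {J,Y}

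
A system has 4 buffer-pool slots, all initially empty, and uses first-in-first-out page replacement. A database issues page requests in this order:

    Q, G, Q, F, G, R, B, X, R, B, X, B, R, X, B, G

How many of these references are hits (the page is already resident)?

9

Q → fault, frames (Q)
G → fault, frames (Q G)
Q → hit
F → fault, frames (Q G F)
G → hit
R → fault, frames (Q G F R)
B → fault, evict Q, frames (G F R B)
X → fault, evict G, frames (F R B X)
R → hit
B → hit
X → hit
B → hit
R → hit
X → hit
B → hit
G → fault, evict F, frames (R B X G)
Hits: 9.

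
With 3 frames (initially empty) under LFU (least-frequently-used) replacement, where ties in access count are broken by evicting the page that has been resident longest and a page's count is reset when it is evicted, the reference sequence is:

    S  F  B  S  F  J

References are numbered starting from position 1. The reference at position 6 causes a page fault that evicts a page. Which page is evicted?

B

pos 1: S: miss, frames (S)
pos 2: F: miss, frames (S F)
pos 3: B: miss, frames (S F B)
pos 4: S: hit
pos 5: F: hit
pos 6: J: miss, evict B, frames (S F J)
At position 6, page B is evicted.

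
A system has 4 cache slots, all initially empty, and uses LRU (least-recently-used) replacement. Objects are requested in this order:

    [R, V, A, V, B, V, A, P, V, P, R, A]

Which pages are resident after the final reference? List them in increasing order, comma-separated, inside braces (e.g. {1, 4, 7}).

R: fault, frames [R]
V: fault, frames [R, V]
A: fault, frames [R, V, A]
V: hit
B: fault, frames [R, A, V, B]
V: hit
A: hit
P: fault, evict R, frames [B, V, A, P]
V: hit
P: hit
R: fault, evict B, frames [A, V, P, R]
A: hit

{A, P, R, V}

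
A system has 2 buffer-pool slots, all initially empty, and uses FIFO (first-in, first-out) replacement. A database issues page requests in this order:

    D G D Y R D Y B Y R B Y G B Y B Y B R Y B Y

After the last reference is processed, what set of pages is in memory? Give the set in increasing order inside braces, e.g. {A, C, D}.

{B, Y}

D: fault, frames {D}
G: fault, frames {D,G}
D: hit
Y: fault, evict D, frames {G,Y}
R: fault, evict G, frames {Y,R}
D: fault, evict Y, frames {R,D}
Y: fault, evict R, frames {D,Y}
B: fault, evict D, frames {Y,B}
Y: hit
R: fault, evict Y, frames {B,R}
B: hit
Y: fault, evict B, frames {R,Y}
G: fault, evict R, frames {Y,G}
B: fault, evict Y, frames {G,B}
Y: fault, evict G, frames {B,Y}
B: hit
Y: hit
B: hit
R: fault, evict B, frames {Y,R}
Y: hit
B: fault, evict Y, frames {R,B}
Y: fault, evict R, frames {B,Y}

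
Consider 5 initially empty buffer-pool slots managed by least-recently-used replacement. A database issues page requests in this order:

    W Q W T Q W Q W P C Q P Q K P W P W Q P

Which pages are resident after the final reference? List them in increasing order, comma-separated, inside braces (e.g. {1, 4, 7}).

W → fault, frames (W)
Q → fault, frames (W Q)
W → hit
T → fault, frames (Q W T)
Q → hit
W → hit
Q → hit
W → hit
P → fault, frames (T Q W P)
C → fault, frames (T Q W P C)
Q → hit
P → hit
Q → hit
K → fault, evict T, frames (W C P Q K)
P → hit
W → hit
P → hit
W → hit
Q → hit
P → hit

{C, K, P, Q, W}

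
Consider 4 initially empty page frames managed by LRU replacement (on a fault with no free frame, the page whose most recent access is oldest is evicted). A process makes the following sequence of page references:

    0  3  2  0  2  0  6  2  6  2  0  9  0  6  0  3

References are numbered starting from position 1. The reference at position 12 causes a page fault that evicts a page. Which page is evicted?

3

pos 1: 0 → fault, frames [0]
pos 2: 3 → fault, frames [0, 3]
pos 3: 2 → fault, frames [0, 3, 2]
pos 4: 0 → hit
pos 5: 2 → hit
pos 6: 0 → hit
pos 7: 6 → fault, frames [3, 2, 0, 6]
pos 8: 2 → hit
pos 9: 6 → hit
pos 10: 2 → hit
pos 11: 0 → hit
pos 12: 9 → fault, evict 3, frames [6, 2, 0, 9]
At position 12, page 3 is evicted.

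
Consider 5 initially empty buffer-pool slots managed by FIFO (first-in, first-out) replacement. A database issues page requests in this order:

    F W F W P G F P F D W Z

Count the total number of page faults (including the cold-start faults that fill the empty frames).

6

F → miss, frames (F)
W → miss, frames (F W)
F → hit
W → hit
P → miss, frames (F W P)
G → miss, frames (F W P G)
F → hit
P → hit
F → hit
D → miss, frames (F W P G D)
W → hit
Z → miss, evict F, frames (W P G D Z)
Page faults: 6.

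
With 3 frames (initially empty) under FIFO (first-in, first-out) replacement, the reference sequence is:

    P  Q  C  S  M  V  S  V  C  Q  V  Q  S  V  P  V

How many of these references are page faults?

11

P -> miss, frames (P)
Q -> miss, frames (P Q)
C -> miss, frames (P Q C)
S -> miss, evict P, frames (Q C S)
M -> miss, evict Q, frames (C S M)
V -> miss, evict C, frames (S M V)
S -> hit
V -> hit
C -> miss, evict S, frames (M V C)
Q -> miss, evict M, frames (V C Q)
V -> hit
Q -> hit
S -> miss, evict V, frames (C Q S)
V -> miss, evict C, frames (Q S V)
P -> miss, evict Q, frames (S V P)
V -> hit
Page faults: 11.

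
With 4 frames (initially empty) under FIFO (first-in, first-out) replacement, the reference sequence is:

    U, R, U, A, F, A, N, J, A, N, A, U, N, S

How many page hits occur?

U → miss, frames {U}
R → miss, frames {U,R}
U → hit
A → miss, frames {U,R,A}
F → miss, frames {U,R,A,F}
A → hit
N → miss, evict U, frames {R,A,F,N}
J → miss, evict R, frames {A,F,N,J}
A → hit
N → hit
A → hit
U → miss, evict A, frames {F,N,J,U}
N → hit
S → miss, evict F, frames {N,J,U,S}
Hits: 6.

6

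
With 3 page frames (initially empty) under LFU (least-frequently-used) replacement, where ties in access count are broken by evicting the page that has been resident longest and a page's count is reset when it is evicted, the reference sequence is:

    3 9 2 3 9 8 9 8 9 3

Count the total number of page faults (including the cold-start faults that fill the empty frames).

4

3: miss, frames (3)
9: miss, frames (3 9)
2: miss, frames (3 9 2)
3: hit
9: hit
8: miss, evict 2, frames (3 9 8)
9: hit
8: hit
9: hit
3: hit
Page faults: 4.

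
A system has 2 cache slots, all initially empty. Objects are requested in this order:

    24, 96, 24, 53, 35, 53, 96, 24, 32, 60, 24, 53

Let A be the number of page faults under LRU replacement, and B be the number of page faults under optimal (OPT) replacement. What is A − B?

1

Under LRU: F F . F F . F F F F F F → 10 faults.
Under OPT: F F . F F . F F F F . F → 9 faults.
A − B = 10 − 9 = 1.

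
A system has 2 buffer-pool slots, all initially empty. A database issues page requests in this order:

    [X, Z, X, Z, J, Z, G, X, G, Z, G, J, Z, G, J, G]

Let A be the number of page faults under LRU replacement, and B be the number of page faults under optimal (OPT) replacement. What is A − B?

2

Under LRU: F F . . F . F F . F . F F F F . → 10 faults.
Under OPT: F F . . F . F F . F . F . F . . → 8 faults.
A − B = 10 − 8 = 2.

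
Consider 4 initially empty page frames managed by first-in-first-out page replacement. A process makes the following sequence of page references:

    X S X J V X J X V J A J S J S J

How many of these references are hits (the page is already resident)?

X → miss, frames (X)
S → miss, frames (X S)
X → hit
J → miss, frames (X S J)
V → miss, frames (X S J V)
X → hit
J → hit
X → hit
V → hit
J → hit
A → miss, evict X, frames (S J V A)
J → hit
S → hit
J → hit
S → hit
J → hit
Hits: 11.

11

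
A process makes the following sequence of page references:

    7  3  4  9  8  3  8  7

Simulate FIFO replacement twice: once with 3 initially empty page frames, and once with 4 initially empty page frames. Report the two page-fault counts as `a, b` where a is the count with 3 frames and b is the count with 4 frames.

7, 6

3 frames: F F F F F F . F → 7 faults.
4 frames: F F F F F . . F → 6 faults.
6 < 7: adding a frame reduced faults, as is typical.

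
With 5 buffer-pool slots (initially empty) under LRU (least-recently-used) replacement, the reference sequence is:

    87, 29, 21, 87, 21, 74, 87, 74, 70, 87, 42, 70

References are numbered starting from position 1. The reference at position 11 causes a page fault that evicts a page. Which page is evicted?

29

pos 1: 87 -> fault, frames (87)
pos 2: 29 -> fault, frames (87 29)
pos 3: 21 -> fault, frames (87 29 21)
pos 4: 87 -> hit
pos 5: 21 -> hit
pos 6: 74 -> fault, frames (29 87 21 74)
pos 7: 87 -> hit
pos 8: 74 -> hit
pos 9: 70 -> fault, frames (29 21 87 74 70)
pos 10: 87 -> hit
pos 11: 42 -> fault, evict 29, frames (21 74 70 87 42)
At position 11, page 29 is evicted.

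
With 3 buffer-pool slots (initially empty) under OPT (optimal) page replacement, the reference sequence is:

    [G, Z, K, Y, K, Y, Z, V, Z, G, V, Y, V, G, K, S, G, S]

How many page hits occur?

10

G: miss, frames (G)
Z: miss, frames (G Z)
K: miss, frames (G Z K)
Y: miss, evict G, frames (Z K Y)
K: hit
Y: hit
Z: hit
V: miss, evict K, frames (Z Y V)
Z: hit
G: miss, evict Z, frames (Y V G)
V: hit
Y: hit
V: hit
G: hit
K: miss, evict V, frames (Y G K)
S: miss, evict K, frames (Y G S)
G: hit
S: hit
Hits: 10.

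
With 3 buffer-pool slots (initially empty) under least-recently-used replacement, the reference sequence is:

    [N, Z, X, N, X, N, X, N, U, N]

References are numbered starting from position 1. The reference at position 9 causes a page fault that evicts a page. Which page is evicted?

Z

pos 1: N -> fault, frames [N]
pos 2: Z -> fault, frames [N, Z]
pos 3: X -> fault, frames [N, Z, X]
pos 4: N -> hit
pos 5: X -> hit
pos 6: N -> hit
pos 7: X -> hit
pos 8: N -> hit
pos 9: U -> fault, evict Z, frames [X, N, U]
At position 9, page Z is evicted.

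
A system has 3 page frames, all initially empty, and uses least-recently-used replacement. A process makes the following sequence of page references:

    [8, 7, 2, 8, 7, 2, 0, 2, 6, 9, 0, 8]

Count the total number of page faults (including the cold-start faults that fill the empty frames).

8

8 -> miss, frames {8}
7 -> miss, frames {8,7}
2 -> miss, frames {8,7,2}
8 -> hit
7 -> hit
2 -> hit
0 -> miss, evict 8, frames {7,2,0}
2 -> hit
6 -> miss, evict 7, frames {0,2,6}
9 -> miss, evict 0, frames {2,6,9}
0 -> miss, evict 2, frames {6,9,0}
8 -> miss, evict 6, frames {9,0,8}
Page faults: 8.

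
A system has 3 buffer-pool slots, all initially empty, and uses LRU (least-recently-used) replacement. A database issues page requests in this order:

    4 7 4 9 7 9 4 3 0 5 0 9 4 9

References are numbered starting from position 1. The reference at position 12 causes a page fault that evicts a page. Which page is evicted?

pos 1: 4 -> miss, frames {4}
pos 2: 7 -> miss, frames {4,7}
pos 3: 4 -> hit
pos 4: 9 -> miss, frames {7,4,9}
pos 5: 7 -> hit
pos 6: 9 -> hit
pos 7: 4 -> hit
pos 8: 3 -> miss, evict 7, frames {9,4,3}
pos 9: 0 -> miss, evict 9, frames {4,3,0}
pos 10: 5 -> miss, evict 4, frames {3,0,5}
pos 11: 0 -> hit
pos 12: 9 -> miss, evict 3, frames {5,0,9}
At position 12, page 3 is evicted.

3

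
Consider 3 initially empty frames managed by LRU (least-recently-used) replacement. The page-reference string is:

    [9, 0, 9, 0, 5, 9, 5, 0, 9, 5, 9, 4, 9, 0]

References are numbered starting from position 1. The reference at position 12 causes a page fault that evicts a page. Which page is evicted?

pos 1: 9: fault, frames {9}
pos 2: 0: fault, frames {9,0}
pos 3: 9: hit
pos 4: 0: hit
pos 5: 5: fault, frames {9,0,5}
pos 6: 9: hit
pos 7: 5: hit
pos 8: 0: hit
pos 9: 9: hit
pos 10: 5: hit
pos 11: 9: hit
pos 12: 4: fault, evict 0, frames {5,9,4}
At position 12, page 0 is evicted.

0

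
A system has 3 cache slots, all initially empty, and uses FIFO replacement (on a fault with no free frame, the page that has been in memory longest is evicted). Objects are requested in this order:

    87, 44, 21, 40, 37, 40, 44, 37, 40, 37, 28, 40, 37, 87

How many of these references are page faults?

10

87 → fault, frames [87]
44 → fault, frames [87, 44]
21 → fault, frames [87, 44, 21]
40 → fault, evict 87, frames [44, 21, 40]
37 → fault, evict 44, frames [21, 40, 37]
40 → hit
44 → fault, evict 21, frames [40, 37, 44]
37 → hit
40 → hit
37 → hit
28 → fault, evict 40, frames [37, 44, 28]
40 → fault, evict 37, frames [44, 28, 40]
37 → fault, evict 44, frames [28, 40, 37]
87 → fault, evict 28, frames [40, 37, 87]
Page faults: 10.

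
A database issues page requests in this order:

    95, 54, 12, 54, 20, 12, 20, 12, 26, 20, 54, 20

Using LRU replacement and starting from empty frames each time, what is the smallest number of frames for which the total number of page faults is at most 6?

3

f=1: 12 faults
f=2: 8 faults
f=3: 6 faults
f=4: 5 faults
f=5: 5 faults
Smallest f with faults ≤ 6 is 3.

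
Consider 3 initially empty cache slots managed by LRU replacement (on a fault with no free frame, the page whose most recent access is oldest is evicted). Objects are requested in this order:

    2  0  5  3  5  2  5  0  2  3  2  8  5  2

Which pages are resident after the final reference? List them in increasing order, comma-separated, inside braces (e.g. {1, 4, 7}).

2: fault, frames [2]
0: fault, frames [2, 0]
5: fault, frames [2, 0, 5]
3: fault, evict 2, frames [0, 5, 3]
5: hit
2: fault, evict 0, frames [3, 5, 2]
5: hit
0: fault, evict 3, frames [2, 5, 0]
2: hit
3: fault, evict 5, frames [0, 2, 3]
2: hit
8: fault, evict 0, frames [3, 2, 8]
5: fault, evict 3, frames [2, 8, 5]
2: hit

{2, 5, 8}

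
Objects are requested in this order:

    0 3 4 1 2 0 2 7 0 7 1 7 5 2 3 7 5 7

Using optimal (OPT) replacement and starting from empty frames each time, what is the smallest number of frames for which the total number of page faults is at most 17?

2

f=1: 18 faults
f=2: 11 faults
f=3: 9 faults
f=4: 8 faults
f=5: 7 faults
f=6: 7 faults
f=7: 7 faults
Smallest f with faults ≤ 17 is 2.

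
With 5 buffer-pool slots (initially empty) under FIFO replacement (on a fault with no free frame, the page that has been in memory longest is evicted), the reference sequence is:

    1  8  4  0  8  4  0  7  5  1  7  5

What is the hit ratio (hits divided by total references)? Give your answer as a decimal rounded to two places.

1 -> fault, frames {1}
8 -> fault, frames {1,8}
4 -> fault, frames {1,8,4}
0 -> fault, frames {1,8,4,0}
8 -> hit
4 -> hit
0 -> hit
7 -> fault, frames {1,8,4,0,7}
5 -> fault, evict 1, frames {8,4,0,7,5}
1 -> fault, evict 8, frames {4,0,7,5,1}
7 -> hit
5 -> hit
Hits: 5 of 12 references → 5/12 = 0.4167.

0.42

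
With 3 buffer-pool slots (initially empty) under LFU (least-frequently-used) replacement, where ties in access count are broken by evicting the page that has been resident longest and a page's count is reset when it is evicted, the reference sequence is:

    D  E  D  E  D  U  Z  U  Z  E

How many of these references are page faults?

D: miss, frames (D)
E: miss, frames (D E)
D: hit
E: hit
D: hit
U: miss, frames (D E U)
Z: miss, evict U, frames (D E Z)
U: miss, evict Z, frames (D E U)
Z: miss, evict U, frames (D E Z)
E: hit
Page faults: 6.

6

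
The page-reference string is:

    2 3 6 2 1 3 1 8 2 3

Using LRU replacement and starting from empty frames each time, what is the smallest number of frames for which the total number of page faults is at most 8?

f=1: 10 faults
f=2: 9 faults
f=3: 8 faults
f=4: 5 faults
f=5: 5 faults
Smallest f with faults ≤ 8 is 3.

3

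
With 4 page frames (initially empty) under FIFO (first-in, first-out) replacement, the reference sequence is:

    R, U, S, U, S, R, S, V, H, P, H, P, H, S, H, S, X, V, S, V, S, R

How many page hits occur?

12

R → fault, frames (R)
U → fault, frames (R U)
S → fault, frames (R U S)
U → hit
S → hit
R → hit
S → hit
V → fault, frames (R U S V)
H → fault, evict R, frames (U S V H)
P → fault, evict U, frames (S V H P)
H → hit
P → hit
H → hit
S → hit
H → hit
S → hit
X → fault, evict S, frames (V H P X)
V → hit
S → fault, evict V, frames (H P X S)
V → fault, evict H, frames (P X S V)
S → hit
R → fault, evict P, frames (X S V R)
Hits: 12.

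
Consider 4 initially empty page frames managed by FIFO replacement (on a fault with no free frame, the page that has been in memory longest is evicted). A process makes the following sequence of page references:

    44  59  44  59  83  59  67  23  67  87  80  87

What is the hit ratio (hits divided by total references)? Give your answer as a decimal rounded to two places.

0.42

44 -> miss, frames {44}
59 -> miss, frames {44,59}
44 -> hit
59 -> hit
83 -> miss, frames {44,59,83}
59 -> hit
67 -> miss, frames {44,59,83,67}
23 -> miss, evict 44, frames {59,83,67,23}
67 -> hit
87 -> miss, evict 59, frames {83,67,23,87}
80 -> miss, evict 83, frames {67,23,87,80}
87 -> hit
Hits: 5 of 12 references → 5/12 = 0.4167.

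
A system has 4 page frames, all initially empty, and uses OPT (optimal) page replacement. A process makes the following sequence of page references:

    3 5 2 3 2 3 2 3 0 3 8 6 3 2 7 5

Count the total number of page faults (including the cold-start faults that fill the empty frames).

3 → miss, frames {3}
5 → miss, frames {3,5}
2 → miss, frames {3,5,2}
3 → hit
2 → hit
3 → hit
2 → hit
3 → hit
0 → miss, frames {3,5,2,0}
3 → hit
8 → miss, evict 0, frames {3,5,2,8}
6 → miss, evict 8, frames {3,5,2,6}
3 → hit
2 → hit
7 → miss, evict 6, frames {3,5,2,7}
5 → hit
Page faults: 7.

7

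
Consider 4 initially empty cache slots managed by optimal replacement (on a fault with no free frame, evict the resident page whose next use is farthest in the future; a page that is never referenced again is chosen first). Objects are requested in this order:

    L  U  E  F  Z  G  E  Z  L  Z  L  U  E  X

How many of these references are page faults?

L → fault, frames [L]
U → fault, frames [L, U]
E → fault, frames [L, U, E]
F → fault, frames [L, U, E, F]
Z → fault, evict F, frames [L, U, E, Z]
G → fault, evict U, frames [L, E, Z, G]
E → hit
Z → hit
L → hit
Z → hit
L → hit
U → fault, evict G, frames [L, E, Z, U]
E → hit
X → fault, evict U, frames [L, E, Z, X]
Page faults: 8.

8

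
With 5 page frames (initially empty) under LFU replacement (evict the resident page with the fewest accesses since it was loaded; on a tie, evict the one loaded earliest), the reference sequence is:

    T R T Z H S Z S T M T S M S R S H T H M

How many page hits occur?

12

T: fault, frames [T]
R: fault, frames [T, R]
T: hit
Z: fault, frames [T, R, Z]
H: fault, frames [T, R, Z, H]
S: fault, frames [T, R, Z, H, S]
Z: hit
S: hit
T: hit
M: fault, evict R, frames [T, Z, H, S, M]
T: hit
S: hit
M: hit
S: hit
R: fault, evict H, frames [T, Z, S, M, R]
S: hit
H: fault, evict R, frames [T, Z, S, M, H]
T: hit
H: hit
M: hit
Hits: 12.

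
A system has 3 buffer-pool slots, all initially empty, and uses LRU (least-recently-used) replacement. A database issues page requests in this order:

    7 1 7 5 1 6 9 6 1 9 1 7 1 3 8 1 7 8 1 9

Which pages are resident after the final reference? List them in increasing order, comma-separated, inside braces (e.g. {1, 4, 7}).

7 → fault, frames [7]
1 → fault, frames [7, 1]
7 → hit
5 → fault, frames [1, 7, 5]
1 → hit
6 → fault, evict 7, frames [5, 1, 6]
9 → fault, evict 5, frames [1, 6, 9]
6 → hit
1 → hit
9 → hit
1 → hit
7 → fault, evict 6, frames [9, 1, 7]
1 → hit
3 → fault, evict 9, frames [7, 1, 3]
8 → fault, evict 7, frames [1, 3, 8]
1 → hit
7 → fault, evict 3, frames [8, 1, 7]
8 → hit
1 → hit
9 → fault, evict 7, frames [8, 1, 9]

{1, 8, 9}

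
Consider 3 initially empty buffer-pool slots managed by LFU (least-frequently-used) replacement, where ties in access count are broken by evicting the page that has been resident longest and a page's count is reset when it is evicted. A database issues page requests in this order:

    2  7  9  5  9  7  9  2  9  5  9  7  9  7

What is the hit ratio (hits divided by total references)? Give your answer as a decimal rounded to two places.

0.57

2 → miss, frames (2)
7 → miss, frames (2 7)
9 → miss, frames (2 7 9)
5 → miss, evict 2, frames (7 9 5)
9 → hit
7 → hit
9 → hit
2 → miss, evict 5, frames (7 9 2)
9 → hit
5 → miss, evict 2, frames (7 9 5)
9 → hit
7 → hit
9 → hit
7 → hit
Hits: 8 of 14 references → 8/14 = 0.5714.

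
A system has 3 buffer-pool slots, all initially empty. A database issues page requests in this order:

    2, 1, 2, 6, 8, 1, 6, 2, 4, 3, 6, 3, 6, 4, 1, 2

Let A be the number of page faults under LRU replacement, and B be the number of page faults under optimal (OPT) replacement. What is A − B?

2

Under LRU: F F . F F F . F F F F . . . F F → 11 faults.
Under OPT: F F . F F . . F F F . . . . F F → 9 faults.
A − B = 11 − 9 = 2.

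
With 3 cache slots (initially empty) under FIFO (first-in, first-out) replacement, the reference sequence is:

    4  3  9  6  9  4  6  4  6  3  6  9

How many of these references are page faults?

4 → fault, frames [4]
3 → fault, frames [4, 3]
9 → fault, frames [4, 3, 9]
6 → fault, evict 4, frames [3, 9, 6]
9 → hit
4 → fault, evict 3, frames [9, 6, 4]
6 → hit
4 → hit
6 → hit
3 → fault, evict 9, frames [6, 4, 3]
6 → hit
9 → fault, evict 6, frames [4, 3, 9]
Page faults: 7.

7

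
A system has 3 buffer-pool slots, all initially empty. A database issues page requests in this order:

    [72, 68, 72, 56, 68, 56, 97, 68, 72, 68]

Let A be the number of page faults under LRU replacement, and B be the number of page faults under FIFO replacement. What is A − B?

Under LRU: F F . F . . F . F . → 5 faults.
Under FIFO: F F . F . . F . F F → 6 faults.
A − B = 5 − 6 = -1.

-1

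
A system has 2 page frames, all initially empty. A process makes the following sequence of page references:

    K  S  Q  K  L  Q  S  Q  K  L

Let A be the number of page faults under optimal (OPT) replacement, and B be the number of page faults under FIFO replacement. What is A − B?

Under OPT: F F F . F . F . F F → 7 faults.
Under FIFO: F F F F F F F . F F → 9 faults.
A − B = 7 − 9 = -2.

-2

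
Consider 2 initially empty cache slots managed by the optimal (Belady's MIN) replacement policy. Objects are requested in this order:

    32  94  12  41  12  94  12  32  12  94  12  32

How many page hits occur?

32 -> miss, frames {32}
94 -> miss, frames {32,94}
12 -> miss, evict 32, frames {94,12}
41 -> miss, evict 94, frames {12,41}
12 -> hit
94 -> miss, evict 41, frames {12,94}
12 -> hit
32 -> miss, evict 94, frames {12,32}
12 -> hit
94 -> miss, evict 32, frames {12,94}
12 -> hit
32 -> miss, evict 94, frames {12,32}
Hits: 4.

4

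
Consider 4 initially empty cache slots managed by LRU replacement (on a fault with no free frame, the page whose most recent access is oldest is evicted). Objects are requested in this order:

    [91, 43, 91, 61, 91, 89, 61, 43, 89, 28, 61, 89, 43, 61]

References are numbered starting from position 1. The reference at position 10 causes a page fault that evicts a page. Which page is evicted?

pos 1: 91 -> miss, frames [91]
pos 2: 43 -> miss, frames [91, 43]
pos 3: 91 -> hit
pos 4: 61 -> miss, frames [43, 91, 61]
pos 5: 91 -> hit
pos 6: 89 -> miss, frames [43, 61, 91, 89]
pos 7: 61 -> hit
pos 8: 43 -> hit
pos 9: 89 -> hit
pos 10: 28 -> miss, evict 91, frames [61, 43, 89, 28]
At position 10, page 91 is evicted.

91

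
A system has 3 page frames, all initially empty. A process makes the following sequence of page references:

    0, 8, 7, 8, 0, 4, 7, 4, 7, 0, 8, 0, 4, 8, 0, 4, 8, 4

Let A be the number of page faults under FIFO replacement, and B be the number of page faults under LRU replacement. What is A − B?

-1

Under FIFO: F F F . . F . . . F F . . . . . . . → 6 faults.
Under LRU: F F F . . F F . . . F . F . . . . . → 7 faults.
A − B = 6 − 7 = -1.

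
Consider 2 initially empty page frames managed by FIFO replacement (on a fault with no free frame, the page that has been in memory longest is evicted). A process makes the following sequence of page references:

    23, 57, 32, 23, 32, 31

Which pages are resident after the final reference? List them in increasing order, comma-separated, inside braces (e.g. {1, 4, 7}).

23: fault, frames {23}
57: fault, frames {23,57}
32: fault, evict 23, frames {57,32}
23: fault, evict 57, frames {32,23}
32: hit
31: fault, evict 32, frames {23,31}

{23, 31}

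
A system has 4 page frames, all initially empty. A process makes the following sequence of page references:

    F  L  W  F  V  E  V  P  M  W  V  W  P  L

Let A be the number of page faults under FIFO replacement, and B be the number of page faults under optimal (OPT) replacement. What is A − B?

2

Under FIFO: F F F . F F . F F F F . . F → 10 faults.
Under OPT: F F F . F F . F F . . . . F → 8 faults.
A − B = 10 − 8 = 2.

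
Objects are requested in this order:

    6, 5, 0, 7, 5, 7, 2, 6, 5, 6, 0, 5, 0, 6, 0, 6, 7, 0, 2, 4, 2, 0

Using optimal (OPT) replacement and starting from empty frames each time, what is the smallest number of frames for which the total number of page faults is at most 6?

5

f=1: 22 faults
f=2: 12 faults
f=3: 9 faults
f=4: 7 faults
f=5: 6 faults
f=6: 6 faults
Smallest f with faults ≤ 6 is 5.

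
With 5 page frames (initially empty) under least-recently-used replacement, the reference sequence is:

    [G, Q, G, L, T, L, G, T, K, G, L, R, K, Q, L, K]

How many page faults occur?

G -> fault, frames {G}
Q -> fault, frames {G,Q}
G -> hit
L -> fault, frames {Q,G,L}
T -> fault, frames {Q,G,L,T}
L -> hit
G -> hit
T -> hit
K -> fault, frames {Q,L,G,T,K}
G -> hit
L -> hit
R -> fault, evict Q, frames {T,K,G,L,R}
K -> hit
Q -> fault, evict T, frames {G,L,R,K,Q}
L -> hit
K -> hit
Page faults: 7.

7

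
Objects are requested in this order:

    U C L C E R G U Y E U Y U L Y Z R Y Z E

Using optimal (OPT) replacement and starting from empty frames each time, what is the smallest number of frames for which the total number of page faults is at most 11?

3

f=1: 20 faults
f=2: 14 faults
f=3: 11 faults
f=4: 9 faults
f=5: 8 faults
f=6: 8 faults
f=7: 8 faults
f=8: 8 faults
Smallest f with faults ≤ 11 is 3.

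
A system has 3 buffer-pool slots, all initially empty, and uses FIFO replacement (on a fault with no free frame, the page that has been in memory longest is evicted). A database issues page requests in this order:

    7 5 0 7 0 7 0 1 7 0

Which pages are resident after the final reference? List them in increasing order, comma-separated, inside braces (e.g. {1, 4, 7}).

{0, 1, 7}

7 → miss, frames (7)
5 → miss, frames (7 5)
0 → miss, frames (7 5 0)
7 → hit
0 → hit
7 → hit
0 → hit
1 → miss, evict 7, frames (5 0 1)
7 → miss, evict 5, frames (0 1 7)
0 → hit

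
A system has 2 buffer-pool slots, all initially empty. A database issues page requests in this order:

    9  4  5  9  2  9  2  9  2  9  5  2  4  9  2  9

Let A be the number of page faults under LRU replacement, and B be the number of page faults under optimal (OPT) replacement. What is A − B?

3

Under LRU: F F F F F . . . . . F F F F F . → 10 faults.
Under OPT: F F F . F . . . . . F . F F . . → 7 faults.
A − B = 10 − 7 = 3.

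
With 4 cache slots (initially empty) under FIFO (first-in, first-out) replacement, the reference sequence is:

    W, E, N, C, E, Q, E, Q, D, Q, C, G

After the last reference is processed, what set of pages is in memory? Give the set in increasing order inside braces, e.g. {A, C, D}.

W: fault, frames [W]
E: fault, frames [W, E]
N: fault, frames [W, E, N]
C: fault, frames [W, E, N, C]
E: hit
Q: fault, evict W, frames [E, N, C, Q]
E: hit
Q: hit
D: fault, evict E, frames [N, C, Q, D]
Q: hit
C: hit
G: fault, evict N, frames [C, Q, D, G]

{C, D, G, Q}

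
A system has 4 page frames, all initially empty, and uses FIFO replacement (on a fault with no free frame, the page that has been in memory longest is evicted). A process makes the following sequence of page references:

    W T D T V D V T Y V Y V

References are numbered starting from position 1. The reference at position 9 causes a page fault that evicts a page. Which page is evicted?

pos 1: W -> fault, frames (W)
pos 2: T -> fault, frames (W T)
pos 3: D -> fault, frames (W T D)
pos 4: T -> hit
pos 5: V -> fault, frames (W T D V)
pos 6: D -> hit
pos 7: V -> hit
pos 8: T -> hit
pos 9: Y -> fault, evict W, frames (T D V Y)
At position 9, page W is evicted.

W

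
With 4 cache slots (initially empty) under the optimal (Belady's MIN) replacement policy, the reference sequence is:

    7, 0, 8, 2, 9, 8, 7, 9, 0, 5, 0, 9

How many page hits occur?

7 → miss, frames {7}
0 → miss, frames {7,0}
8 → miss, frames {7,0,8}
2 → miss, frames {7,0,8,2}
9 → miss, evict 2, frames {7,0,8,9}
8 → hit
7 → hit
9 → hit
0 → hit
5 → miss, evict 8, frames {7,0,9,5}
0 → hit
9 → hit
Hits: 6.

6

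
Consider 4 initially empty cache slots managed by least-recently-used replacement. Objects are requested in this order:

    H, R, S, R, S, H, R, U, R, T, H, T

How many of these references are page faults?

H: fault, frames [H]
R: fault, frames [H, R]
S: fault, frames [H, R, S]
R: hit
S: hit
H: hit
R: hit
U: fault, frames [S, H, R, U]
R: hit
T: fault, evict S, frames [H, U, R, T]
H: hit
T: hit
Page faults: 5.

5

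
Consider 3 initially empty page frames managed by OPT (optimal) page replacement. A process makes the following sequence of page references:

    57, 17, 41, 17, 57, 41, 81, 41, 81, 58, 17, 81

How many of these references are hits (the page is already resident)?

57 → fault, frames [57]
17 → fault, frames [57, 17]
41 → fault, frames [57, 17, 41]
17 → hit
57 → hit
41 → hit
81 → fault, evict 57, frames [17, 41, 81]
41 → hit
81 → hit
58 → fault, evict 41, frames [17, 81, 58]
17 → hit
81 → hit
Hits: 7.

7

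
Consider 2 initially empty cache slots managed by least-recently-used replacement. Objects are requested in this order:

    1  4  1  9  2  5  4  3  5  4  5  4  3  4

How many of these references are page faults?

10

1 -> miss, frames (1)
4 -> miss, frames (1 4)
1 -> hit
9 -> miss, evict 4, frames (1 9)
2 -> miss, evict 1, frames (9 2)
5 -> miss, evict 9, frames (2 5)
4 -> miss, evict 2, frames (5 4)
3 -> miss, evict 5, frames (4 3)
5 -> miss, evict 4, frames (3 5)
4 -> miss, evict 3, frames (5 4)
5 -> hit
4 -> hit
3 -> miss, evict 5, frames (4 3)
4 -> hit
Page faults: 10.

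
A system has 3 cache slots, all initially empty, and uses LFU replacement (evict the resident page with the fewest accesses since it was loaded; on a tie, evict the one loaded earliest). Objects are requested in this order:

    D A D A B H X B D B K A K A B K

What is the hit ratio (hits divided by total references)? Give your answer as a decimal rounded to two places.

0.31

D → fault, frames (D)
A → fault, frames (D A)
D → hit
A → hit
B → fault, frames (D A B)
H → fault, evict B, frames (D A H)
X → fault, evict H, frames (D A X)
B → fault, evict X, frames (D A B)
D → hit
B → hit
K → fault, evict A, frames (D B K)
A → fault, evict K, frames (D B A)
K → fault, evict A, frames (D B K)
A → fault, evict K, frames (D B A)
B → hit
K → fault, evict A, frames (D B K)
Hits: 5 of 16 references → 5/16 = 0.3125.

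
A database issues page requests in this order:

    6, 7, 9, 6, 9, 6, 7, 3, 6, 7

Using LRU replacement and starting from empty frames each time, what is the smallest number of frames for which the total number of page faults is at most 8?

2

f=1: 10 faults
f=2: 8 faults
f=3: 4 faults
f=4: 4 faults
Smallest f with faults ≤ 8 is 2.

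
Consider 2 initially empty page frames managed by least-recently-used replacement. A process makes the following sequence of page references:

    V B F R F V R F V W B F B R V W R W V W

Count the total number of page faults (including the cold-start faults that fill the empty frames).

V -> fault, frames {V}
B -> fault, frames {V,B}
F -> fault, evict V, frames {B,F}
R -> fault, evict B, frames {F,R}
F -> hit
V -> fault, evict R, frames {F,V}
R -> fault, evict F, frames {V,R}
F -> fault, evict V, frames {R,F}
V -> fault, evict R, frames {F,V}
W -> fault, evict F, frames {V,W}
B -> fault, evict V, frames {W,B}
F -> fault, evict W, frames {B,F}
B -> hit
R -> fault, evict F, frames {B,R}
V -> fault, evict B, frames {R,V}
W -> fault, evict R, frames {V,W}
R -> fault, evict V, frames {W,R}
W -> hit
V -> fault, evict R, frames {W,V}
W -> hit
Page faults: 16.

16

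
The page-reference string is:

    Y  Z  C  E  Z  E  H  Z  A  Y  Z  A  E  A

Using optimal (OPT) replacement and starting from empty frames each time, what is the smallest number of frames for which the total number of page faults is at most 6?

f=1: 14 faults
f=2: 9 faults
f=3: 7 faults
f=4: 6 faults
f=5: 6 faults
f=6: 6 faults
Smallest f with faults ≤ 6 is 4.

4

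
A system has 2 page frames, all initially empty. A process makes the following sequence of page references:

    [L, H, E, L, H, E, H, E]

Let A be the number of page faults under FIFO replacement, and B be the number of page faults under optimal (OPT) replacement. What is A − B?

Under FIFO: F F F F F F . . → 6 faults.
Under OPT: F F F . F . . . → 4 faults.
A − B = 6 − 4 = 2.

2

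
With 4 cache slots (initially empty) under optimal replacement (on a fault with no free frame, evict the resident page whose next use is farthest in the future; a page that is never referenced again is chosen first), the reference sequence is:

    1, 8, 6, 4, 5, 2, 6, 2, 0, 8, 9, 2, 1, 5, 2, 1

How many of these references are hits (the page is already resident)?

1: miss, frames (1)
8: miss, frames (1 8)
6: miss, frames (1 8 6)
4: miss, frames (1 8 6 4)
5: miss, evict 4, frames (1 8 6 5)
2: miss, evict 5, frames (1 8 6 2)
6: hit
2: hit
0: miss, evict 6, frames (1 8 2 0)
8: hit
9: miss, evict 0, frames (1 8 2 9)
2: hit
1: hit
5: miss, evict 9, frames (1 8 2 5)
2: hit
1: hit
Hits: 7.

7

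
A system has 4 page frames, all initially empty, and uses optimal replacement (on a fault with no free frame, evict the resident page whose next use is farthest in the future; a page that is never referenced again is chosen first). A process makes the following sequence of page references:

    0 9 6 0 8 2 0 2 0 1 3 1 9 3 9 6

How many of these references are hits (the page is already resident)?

9

0 -> miss, frames (0)
9 -> miss, frames (0 9)
6 -> miss, frames (0 9 6)
0 -> hit
8 -> miss, frames (0 9 6 8)
2 -> miss, evict 8, frames (0 9 6 2)
0 -> hit
2 -> hit
0 -> hit
1 -> miss, evict 2, frames (0 9 6 1)
3 -> miss, evict 0, frames (9 6 1 3)
1 -> hit
9 -> hit
3 -> hit
9 -> hit
6 -> hit
Hits: 9.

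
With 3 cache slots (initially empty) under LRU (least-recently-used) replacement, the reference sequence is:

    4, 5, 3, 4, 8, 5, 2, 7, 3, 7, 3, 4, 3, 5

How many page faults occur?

10

4 -> fault, frames {4}
5 -> fault, frames {4,5}
3 -> fault, frames {4,5,3}
4 -> hit
8 -> fault, evict 5, frames {3,4,8}
5 -> fault, evict 3, frames {4,8,5}
2 -> fault, evict 4, frames {8,5,2}
7 -> fault, evict 8, frames {5,2,7}
3 -> fault, evict 5, frames {2,7,3}
7 -> hit
3 -> hit
4 -> fault, evict 2, frames {7,3,4}
3 -> hit
5 -> fault, evict 7, frames {4,3,5}
Page faults: 10.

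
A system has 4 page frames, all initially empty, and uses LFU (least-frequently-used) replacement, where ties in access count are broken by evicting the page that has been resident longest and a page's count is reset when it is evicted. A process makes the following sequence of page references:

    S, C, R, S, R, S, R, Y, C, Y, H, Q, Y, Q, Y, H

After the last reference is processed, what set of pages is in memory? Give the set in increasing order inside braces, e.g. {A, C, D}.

S → fault, frames (S)
C → fault, frames (S C)
R → fault, frames (S C R)
S → hit
R → hit
S → hit
R → hit
Y → fault, frames (S C R Y)
C → hit
Y → hit
H → fault, evict C, frames (S R Y H)
Q → fault, evict H, frames (S R Y Q)
Y → hit
Q → hit
Y → hit
H → fault, evict Q, frames (S R Y H)

{H, R, S, Y}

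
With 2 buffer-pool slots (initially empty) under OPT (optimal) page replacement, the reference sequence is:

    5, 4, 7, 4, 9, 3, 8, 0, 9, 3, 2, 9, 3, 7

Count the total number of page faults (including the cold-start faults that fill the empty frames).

5 -> miss, frames [5]
4 -> miss, frames [5, 4]
7 -> miss, evict 5, frames [4, 7]
4 -> hit
9 -> miss, evict 4, frames [7, 9]
3 -> miss, evict 7, frames [9, 3]
8 -> miss, evict 3, frames [9, 8]
0 -> miss, evict 8, frames [9, 0]
9 -> hit
3 -> miss, evict 0, frames [9, 3]
2 -> miss, evict 3, frames [9, 2]
9 -> hit
3 -> miss, evict 2, frames [9, 3]
7 -> miss, evict 3, frames [9, 7]
Page faults: 11.

11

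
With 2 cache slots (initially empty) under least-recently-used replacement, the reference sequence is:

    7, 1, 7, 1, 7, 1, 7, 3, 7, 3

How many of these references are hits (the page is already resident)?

7: miss, frames {7}
1: miss, frames {7,1}
7: hit
1: hit
7: hit
1: hit
7: hit
3: miss, evict 1, frames {7,3}
7: hit
3: hit
Hits: 7.

7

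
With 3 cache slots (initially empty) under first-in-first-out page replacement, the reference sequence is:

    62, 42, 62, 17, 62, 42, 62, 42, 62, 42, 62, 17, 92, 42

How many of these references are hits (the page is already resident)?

62 -> miss, frames {62}
42 -> miss, frames {62,42}
62 -> hit
17 -> miss, frames {62,42,17}
62 -> hit
42 -> hit
62 -> hit
42 -> hit
62 -> hit
42 -> hit
62 -> hit
17 -> hit
92 -> miss, evict 62, frames {42,17,92}
42 -> hit
Hits: 10.

10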